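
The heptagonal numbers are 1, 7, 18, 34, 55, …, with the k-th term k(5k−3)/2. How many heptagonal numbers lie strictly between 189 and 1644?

16

The n-th heptagonal number is n(5n−3)/2.
Smallest index with value > 189: n = 10 (giving 235).
Largest index with value < 1644: n = 25 (giving 1525).
Indices 10 through 25: 16 terms.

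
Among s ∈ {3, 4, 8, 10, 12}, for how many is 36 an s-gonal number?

s = 3: P(3, 8) = 36. ✓
s = 4: P(4, 6) = 36. ✓
s = 8: P(8, 3) = 21 and P(8, 4) = 40; 36 is not s-gonal.
s = 10: P(10, 3) = 27 and P(10, 4) = 52; 36 is not s-gonal.
s = 12: P(12, 3) = 33 and P(12, 4) = 64; 36 is not s-gonal.
Hits: s ∈ {3, 4} → 2.

2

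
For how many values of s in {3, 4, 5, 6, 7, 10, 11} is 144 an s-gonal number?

s = 3: P(3, 16) = 136 and P(3, 17) = 153; 144 is not s-gonal.
s = 4: P(4, 12) = 144. ✓
s = 5: P(5, 9) = 117 and P(5, 10) = 145; 144 is not s-gonal.
s = 6: P(6, 8) = 120 and P(6, 9) = 153; 144 is not s-gonal.
s = 7: P(7, 7) = 112 and P(7, 8) = 148; 144 is not s-gonal.
s = 10: P(10, 6) = 126 and P(10, 7) = 175; 144 is not s-gonal.
s = 11: P(11, 6) = 141 and P(11, 7) = 196; 144 is not s-gonal.
Hits: s ∈ {4} → 1.

1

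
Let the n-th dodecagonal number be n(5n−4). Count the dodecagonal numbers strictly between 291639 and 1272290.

The n-th dodecagonal number is n(5n−4).
Smallest index with value > 291639: n = 242 (giving 291852).
Largest index with value < 1272290: n = 504 (giving 1268064).
Indices 242 through 504: 263 terms.

263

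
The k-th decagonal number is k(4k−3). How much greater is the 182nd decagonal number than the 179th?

182·(4·182 − 3) = 131950 and 179·(4·179 − 3) = 127627.
Difference: 131950 − 127627 = 4323.

4323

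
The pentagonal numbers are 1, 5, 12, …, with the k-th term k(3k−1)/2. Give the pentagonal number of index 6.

The 6th pentagonal number is n(3n−1)/2 with n = 6.
6·(3·6 − 1)/2 = 6·17/2 = 51.

51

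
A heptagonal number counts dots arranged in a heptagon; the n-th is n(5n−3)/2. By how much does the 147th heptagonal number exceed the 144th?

147·(5·147 − 3)/2 = 53802 and 144·(5·144 − 3)/2 = 51624.
Difference: 53802 − 51624 = 2178.

2178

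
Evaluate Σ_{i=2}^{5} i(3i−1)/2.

74

Σ i(3i−1)/2 = (3Σi² − Σi) / 2 over i = 2..5.
Σi = 15 − 1 = 14 and Σi² = 55 − 1 = 54.
(3·54 − 1·14) / 2 = 148/2 = 74.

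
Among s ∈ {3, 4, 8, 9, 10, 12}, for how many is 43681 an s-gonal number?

s = 3: P(3, 295) = 43660 and P(3, 296) = 43956; 43681 is not s-gonal.
s = 4: P(4, 209) = 43681. ✓
s = 8: P(8, 121) = 43681. ✓
s = 9: P(9, 112) = 43624 and P(9, 113) = 44409; 43681 is not s-gonal.
s = 10: P(10, 104) = 42952 and P(10, 105) = 43785; 43681 is not s-gonal.
s = 12: P(12, 93) = 42873 and P(12, 94) = 43804; 43681 is not s-gonal.
Hits: s ∈ {4, 8} → 2.

2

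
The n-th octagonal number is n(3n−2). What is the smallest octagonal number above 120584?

120801

Solve n(3n−2) > 120584 for integer n.
The largest n with value ≤ 120584 is 200 (since 119600 ≤ 120584 < 120801), so the first above is n = 201, value 120801.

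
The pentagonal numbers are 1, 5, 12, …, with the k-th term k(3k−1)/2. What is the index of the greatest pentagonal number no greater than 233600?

394

Solve n(3n−1)/2 ≤ 233600 for integer n.
n = 394 gives 232657 ≤ 233600, while n = 395 gives 233840 > 233600; so the answer is index 394.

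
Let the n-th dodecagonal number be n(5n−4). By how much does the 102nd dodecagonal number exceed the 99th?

3003

102·(5·102 − 4) = 51612 and 99·(5·99 − 4) = 48609.
Difference: 51612 − 48609 = 3003.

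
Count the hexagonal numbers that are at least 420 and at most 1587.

14

The n-th hexagonal number is n(2n−1).
Smallest index with value ≥ 420: n = 15 (giving 435).
Largest index with value ≤ 1587: n = 28 (giving 1540).
Indices 15 through 28: 14 terms.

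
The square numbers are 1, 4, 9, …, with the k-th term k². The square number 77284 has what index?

278

We need n² = 77284, so n = √77284 = 278.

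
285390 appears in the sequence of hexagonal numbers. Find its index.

Set n(2n−1) = 285390, giving 2n² − n − 285390 = 0.
So n = (1 + 1511) / 4 = 1512/4 = 378.

378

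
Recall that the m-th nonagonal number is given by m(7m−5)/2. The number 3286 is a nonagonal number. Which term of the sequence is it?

31

Set n(7n−5)/2 = 3286, giving 7n² − 5n − 6572 = 0.
The discriminant is 25 + 56·3286 = 184041, and √184041 = 429.
So n = (5 + 429) / 14 = 434/14 = 31.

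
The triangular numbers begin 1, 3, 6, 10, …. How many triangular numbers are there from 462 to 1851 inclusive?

31

The n-th triangular number is n(n+1)/2.
Smallest index with value ≥ 462: n = 30 (giving 465).
Largest index with value ≤ 1851: n = 60 (giving 1830).
Indices 30 through 60: 31 terms.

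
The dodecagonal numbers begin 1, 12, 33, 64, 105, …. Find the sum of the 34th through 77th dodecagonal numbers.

703362

Σ i(5i−4) = 5Σi² − 4Σi over i = 34..77.
Σi = 3003 − 561 = 2442 and Σi² = 155155 − 12529 = 142626.
5·142626 − 4·2442 = 703362.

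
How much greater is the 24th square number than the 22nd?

24² = 576 and 22² = 484.
Difference: 576 − 484 = 92.

92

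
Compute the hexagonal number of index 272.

272·(2·272 − 1) = 272·543 = 147696.

147696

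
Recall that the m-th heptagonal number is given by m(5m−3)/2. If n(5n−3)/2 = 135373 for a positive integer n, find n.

Set n(5n−3)/2 = 135373, giving 5n² − 3n − 270746 = 0.
So n = (3 + 2327) / 10 = 2330/10 = 233.

233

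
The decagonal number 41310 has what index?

102

Set n(4n−3) = 41310, giving 4n² − 3n − 41310 = 0.
The discriminant is 9 + 16·41310 = 660969, and √660969 = 813.
So n = (3 + 813) / 8 = 816/8 = 102.
Check: 102·(4·102 − 3) = 41310. ✓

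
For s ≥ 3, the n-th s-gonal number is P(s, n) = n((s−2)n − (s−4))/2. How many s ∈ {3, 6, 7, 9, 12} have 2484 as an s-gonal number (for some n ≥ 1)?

s = 3: P(3, 69) = 2415 and P(3, 70) = 2485; 2484 is not s-gonal.
s = 6: P(6, 35) = 2415 and P(6, 36) = 2556; 2484 is not s-gonal.
s = 7: P(7, 31) = 2356 and P(7, 32) = 2512; 2484 is not s-gonal.
s = 9: P(9, 27) = 2484. ✓
s = 12: P(12, 22) = 2332 and P(12, 23) = 2553; 2484 is not s-gonal.
Hits: s ∈ {9} → 1.

1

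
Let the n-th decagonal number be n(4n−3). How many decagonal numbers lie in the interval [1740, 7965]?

24

The n-th decagonal number is n(4n−3).
Smallest index with value ≥ 1740: n = 22 (giving 1870).
Largest index with value ≤ 7965: n = 45 (giving 7965).
Indices 22 through 45: 24 terms.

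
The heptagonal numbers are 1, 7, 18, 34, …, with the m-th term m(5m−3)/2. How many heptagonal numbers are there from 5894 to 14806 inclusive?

The n-th heptagonal number is n(5n−3)/2.
Smallest index with value ≥ 5894: n = 49 (giving 5929).
Largest index with value ≤ 14806: n = 77 (giving 14707).
Indices 49 through 77: 29 terms.

29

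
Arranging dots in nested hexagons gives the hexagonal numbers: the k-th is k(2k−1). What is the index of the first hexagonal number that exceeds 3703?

44

Solve n(2n−1) > 3703 for integer n.
The largest n with value ≤ 3703 is 43 (since 3655 ≤ 3703 < 3828), so the first above is n = 44, value 3828.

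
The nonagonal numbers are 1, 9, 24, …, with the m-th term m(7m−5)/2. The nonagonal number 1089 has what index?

18

Set n(7n−5)/2 = 1089, giving 7n² − 5n − 2178 = 0.
The discriminant is 25 + 56·1089 = 61009, and √61009 = 247.
So n = (5 + 247) / 14 = 252/14 = 18.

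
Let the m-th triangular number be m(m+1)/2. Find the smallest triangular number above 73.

78

Solve n(n+1)/2 > 73 for integer n.
The largest n with value ≤ 73 is 11 (since 66 ≤ 73 < 78), so the first above is n = 12, value 78.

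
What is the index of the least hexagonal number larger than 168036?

Solve n(2n−1) > 168036 for integer n.
The largest n with value ≤ 168036 is 290 (since 167910 ≤ 168036 < 169071), so the first above is n = 291, value 169071.

291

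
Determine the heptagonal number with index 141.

The 141st heptagonal number is n(5n−3)/2 with n = 141.
141·(5·141 − 3)/2 = 141·702/2 = 141·351 = 49491.

49491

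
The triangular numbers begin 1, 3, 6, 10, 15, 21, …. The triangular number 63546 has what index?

Set n(n+1)/2 = 63546, giving n² + n − 127092 = 0.
So n = (-1 + 713) / 2 = 712/2 = 356.
Check: 356·357/2 = 63546. ✓

356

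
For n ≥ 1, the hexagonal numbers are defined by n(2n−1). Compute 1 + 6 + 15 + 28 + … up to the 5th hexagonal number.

Σ i(2i−1) = 2Σi² − Σi over i = 1..5.
Σi = 15 and Σi² = 55.
2·55 − 1·15 = 95.

95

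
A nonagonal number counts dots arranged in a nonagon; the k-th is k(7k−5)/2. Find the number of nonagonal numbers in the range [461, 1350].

The n-th nonagonal number is n(7n−5)/2.
Smallest index with value ≥ 461: n = 12 (giving 474).
Largest index with value ≤ 1350: n = 20 (giving 1350).
Indices 12 through 20: 9 terms.

9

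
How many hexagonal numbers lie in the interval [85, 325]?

7

The n-th hexagonal number is n(2n−1).
Smallest index with value ≥ 85: n = 7 (giving 91).
Largest index with value ≤ 325: n = 13 (giving 325).
Indices 7 through 13: 7 terms.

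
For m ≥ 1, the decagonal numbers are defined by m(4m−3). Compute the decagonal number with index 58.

58·(4·58 − 3) = 58·229 = 13282.

13282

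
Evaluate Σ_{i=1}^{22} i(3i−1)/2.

5566

Σ i(3i−1)/2 = (3Σi² − Σi) / 2 over i = 1..22.
Σi = 253 and Σi² = 3795.
(3·3795 − 1·253) / 2 = 11132/2 = 5566.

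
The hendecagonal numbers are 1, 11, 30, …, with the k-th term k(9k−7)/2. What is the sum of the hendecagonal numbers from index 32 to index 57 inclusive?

Σ i(9i−7)/2 = (9Σi² − 7Σi) / 2 over i = 32..57.
Σi = 1653 − 496 = 1157 and Σi² = 63365 − 10416 = 52949.
(9·52949 − 7·1157) / 2 = 468442/2 = 234221.

234221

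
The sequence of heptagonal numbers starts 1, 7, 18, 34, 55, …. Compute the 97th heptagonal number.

The 97th heptagonal number is n(5n−3)/2 with n = 97.
97·(5·97 − 3)/2 = 97·482/2 = 97·241 = 23377.

23377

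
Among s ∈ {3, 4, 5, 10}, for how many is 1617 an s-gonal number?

1

s = 3: P(3, 56) = 1596 and P(3, 57) = 1653; 1617 is not s-gonal.
s = 4: P(4, 40) = 1600 and P(4, 41) = 1681; 1617 is not s-gonal.
s = 5: P(5, 33) = 1617. ✓
s = 10: P(10, 20) = 1540 and P(10, 21) = 1701; 1617 is not s-gonal.
Hits: s ∈ {5} → 1.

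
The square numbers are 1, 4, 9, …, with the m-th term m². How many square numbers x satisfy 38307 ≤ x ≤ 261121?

316

The n-th square number is n².
Smallest index with value ≥ 38307: n = 196 (giving 38416).
Largest index with value ≤ 261121: n = 511 (giving 261121).
Indices 196 through 511: 316 terms.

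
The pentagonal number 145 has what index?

10

Set n(3n−1)/2 = 145, giving 3n² − n − 290 = 0.
The discriminant is 1 + 24·145 = 3481, and √3481 = 59.
So n = (1 + 59) / 6 = 60/6 = 10.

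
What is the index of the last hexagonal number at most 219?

Solve n(2n−1) ≤ 219 for integer n.
n = 10 gives 190 ≤ 219, while n = 11 gives 231 > 219; so the answer is index 10.

10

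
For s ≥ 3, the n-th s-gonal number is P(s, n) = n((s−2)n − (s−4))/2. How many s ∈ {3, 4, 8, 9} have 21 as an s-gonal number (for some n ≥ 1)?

2

s = 3: P(3, 6) = 21. ✓
s = 4: P(4, 4) = 16 and P(4, 5) = 25; 21 is not s-gonal.
s = 8: P(8, 3) = 21. ✓
s = 9: P(9, 2) = 9 and P(9, 3) = 24; 21 is not s-gonal.
Hits: s ∈ {3, 8} → 2.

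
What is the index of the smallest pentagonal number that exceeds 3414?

Solve n(3n−1)/2 > 3414 for integer n.
The largest n with value ≤ 3414 is 47 (since 3290 ≤ 3414 < 3432), so the first above is n = 48, value 3432.

48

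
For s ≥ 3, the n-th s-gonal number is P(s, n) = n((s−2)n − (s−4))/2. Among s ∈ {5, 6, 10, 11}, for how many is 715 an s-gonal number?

2

s = 5: P(5, 22) = 715. ✓
s = 6: P(6, 19) = 703 and P(6, 20) = 780; 715 is not s-gonal.
s = 10: P(10, 13) = 637 and P(10, 14) = 742; 715 is not s-gonal.
s = 11: P(11, 13) = 715. ✓
Hits: s ∈ {5, 11} → 2.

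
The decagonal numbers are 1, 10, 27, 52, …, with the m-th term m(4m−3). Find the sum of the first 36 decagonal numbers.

Σ i(4i−3) = 4Σi² − 3Σi over i = 1..36.
Σi = 666 and Σi² = 16206.
4·16206 − 3·666 = 62826.

62826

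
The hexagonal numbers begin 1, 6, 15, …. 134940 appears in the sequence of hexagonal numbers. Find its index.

Set n(2n−1) = 134940, giving 2n² − n − 134940 = 0.
So n = (1 + 1039) / 4 = 1040/4 = 260.
Check: 260·(2·260 − 1) = 134940. ✓

260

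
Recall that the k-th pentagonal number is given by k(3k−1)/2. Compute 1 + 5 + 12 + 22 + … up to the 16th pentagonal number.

2176

Σ i(3i−1)/2 = (3Σi² − Σi) / 2 over i = 1..16.
Σi = 136 and Σi² = 1496.
(3·1496 − 1·136) / 2 = 4352/2 = 2176.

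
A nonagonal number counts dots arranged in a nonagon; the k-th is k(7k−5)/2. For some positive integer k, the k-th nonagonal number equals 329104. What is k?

Set n(7n−5)/2 = 329104, giving 7n² − 5n − 658208 = 0.
So n = (5 + 4293) / 14 = 4298/14 = 307.

307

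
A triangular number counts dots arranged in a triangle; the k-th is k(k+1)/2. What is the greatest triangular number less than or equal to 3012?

3003

Solve n(n+1)/2 ≤ 3012 for integer n.
n = 77 gives 3003 ≤ 3012, while n = 78 gives 3081 > 3012; so the answer is 3003.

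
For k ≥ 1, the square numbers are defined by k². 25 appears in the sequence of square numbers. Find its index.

5

We need n² = 25, so n = √25 = 5.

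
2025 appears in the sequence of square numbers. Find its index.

We need n² = 2025, so n = √2025 = 45.

45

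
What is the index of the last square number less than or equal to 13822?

117

Solve n² ≤ 13822 for integer n.
n = 117 gives 13689 ≤ 13822, while n = 118 gives 13924 > 13822; so the answer is index 117.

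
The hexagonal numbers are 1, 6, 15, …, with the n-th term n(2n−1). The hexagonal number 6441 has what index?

57

Set n(2n−1) = 6441, giving 2n² − n − 6441 = 0.
So n = (1 + 227) / 4 = 228/4 = 57.
Check: 57·(2·57 − 1) = 6441. ✓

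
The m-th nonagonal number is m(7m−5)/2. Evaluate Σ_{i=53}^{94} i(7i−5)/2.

808010

Σ i(7i−5)/2 = (7Σi² − 5Σi) / 2 over i = 53..94.
Σi = 4465 − 1378 = 3087 and Σi² = 281295 − 48230 = 233065.
(7·233065 − 5·3087) / 2 = 1616020/2 = 808010.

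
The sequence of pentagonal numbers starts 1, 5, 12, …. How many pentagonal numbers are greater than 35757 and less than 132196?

143

The n-th pentagonal number is n(3n−1)/2.
Smallest index with value > 35757: n = 155 (giving 35960).
Largest index with value < 132196: n = 297 (giving 132165).
Indices 155 through 297: 143 terms.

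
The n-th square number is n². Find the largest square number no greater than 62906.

Solve n² ≤ 62906 for integer n.
n = 250 gives 62500 ≤ 62906, while n = 251 gives 63001 > 62906; so the answer is 62500.

62500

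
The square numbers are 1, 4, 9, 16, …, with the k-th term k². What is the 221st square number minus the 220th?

441

n² − (n−1)² = 2n − 1, so 221² − 220² = 2·221 − 1 = 441.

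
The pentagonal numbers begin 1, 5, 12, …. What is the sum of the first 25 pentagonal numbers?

Σ i(3i−1)/2 = (3Σi² − Σi) / 2 over i = 1..25.
Σi = 325 and Σi² = 5525.
(3·5525 − 1·325) / 2 = 16250/2 = 8125.

8125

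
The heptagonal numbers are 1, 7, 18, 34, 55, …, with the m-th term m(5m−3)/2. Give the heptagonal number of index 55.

7480

55·(5·55 − 3)/2 = 55·272/2 = 55·136 = 7480.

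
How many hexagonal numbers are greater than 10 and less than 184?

The n-th hexagonal number is n(2n−1).
Smallest index with value > 10: n = 3 (giving 15).
Largest index with value < 184: n = 9 (giving 153).
Indices 3 through 9: 7 terms.

7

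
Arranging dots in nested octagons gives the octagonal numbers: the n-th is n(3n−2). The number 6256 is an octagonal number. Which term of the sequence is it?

46

Set n(3n−2) = 6256, giving 3n² − 2n − 6256 = 0.
The discriminant is 4 + 12·6256 = 75076, and √75076 = 274.
So n = (2 + 274) / 6 = 276/6 = 46.
Check: 46·(3·46 − 2) = 6256. ✓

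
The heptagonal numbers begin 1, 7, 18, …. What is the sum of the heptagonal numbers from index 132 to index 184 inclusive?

3326174

Σ i(5i−3)/2 = (5Σi² − 3Σi) / 2 over i = 132..184.
Σi = 17020 − 8646 = 8374 and Σi² = 2093460 − 757966 = 1335494.
(5·1335494 − 3·8374) / 2 = 6652348/2 = 3326174.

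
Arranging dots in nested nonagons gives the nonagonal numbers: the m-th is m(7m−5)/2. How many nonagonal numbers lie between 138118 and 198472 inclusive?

The n-th nonagonal number is n(7n−5)/2.
Smallest index with value ≥ 138118: n = 200 (giving 139500).
Largest index with value ≤ 198472: n = 238 (giving 197659).
Indices 200 through 238: 39 terms.

39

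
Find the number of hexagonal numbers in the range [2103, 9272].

36

The n-th hexagonal number is n(2n−1).
Smallest index with value ≥ 2103: n = 33 (giving 2145).
Largest index with value ≤ 9272: n = 68 (giving 9180).
Indices 33 through 68: 36 terms.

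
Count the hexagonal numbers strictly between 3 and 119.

6

The n-th hexagonal number is n(2n−1).
Smallest index with value > 3: n = 2 (giving 6).
Largest index with value < 119: n = 7 (giving 91).
Indices 2 through 7: 6 terms.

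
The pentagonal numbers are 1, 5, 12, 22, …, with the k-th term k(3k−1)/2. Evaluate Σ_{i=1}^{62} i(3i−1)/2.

121086

Σ i(3i−1)/2 = (3Σi² − Σi) / 2 over i = 1..62.
Σi = 1953 and Σi² = 81375.
(3·81375 − 1·1953) / 2 = 242172/2 = 121086.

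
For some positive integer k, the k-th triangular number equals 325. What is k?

Set n(n+1)/2 = 325, giving n² + n − 650 = 0.
So n = (-1 + 51) / 2 = 50/2 = 25.
Check: 25·26/2 = 325. ✓

25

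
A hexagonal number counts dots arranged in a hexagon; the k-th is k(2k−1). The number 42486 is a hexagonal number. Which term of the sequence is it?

146

Set n(2n−1) = 42486, giving 2n² − n − 42486 = 0.
The discriminant is 1 + 8·42486 = 339889, and √339889 = 583.
So n = (1 + 583) / 4 = 584/4 = 146.
Check: 146·(2·146 − 1) = 42486. ✓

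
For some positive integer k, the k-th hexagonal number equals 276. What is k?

12

Set n(2n−1) = 276, giving 2n² − n − 276 = 0.
The discriminant is 1 + 8·276 = 2209, and √2209 = 47.
So n = (1 + 47) / 4 = 48/4 = 12.
Check: 12·(2·12 − 1) = 276. ✓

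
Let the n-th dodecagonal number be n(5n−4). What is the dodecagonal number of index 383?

The 383rd dodecagonal number is n(5n−4) with n = 383.
383·(5·383 − 4) = 383·1911 = 731913.

731913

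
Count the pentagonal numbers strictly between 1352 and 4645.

The n-th pentagonal number is n(3n−1)/2.
Smallest index with value > 1352: n = 31 (giving 1426).
Largest index with value < 4645: n = 55 (giving 4510).
Indices 31 through 55: 25 terms.

25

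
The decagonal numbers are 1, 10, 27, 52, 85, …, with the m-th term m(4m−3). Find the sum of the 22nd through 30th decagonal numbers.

23874

Σ i(4i−3) = 4Σi² − 3Σi over i = 22..30.
Σi = 465 − 231 = 234 and Σi² = 9455 − 3311 = 6144.
4·6144 − 3·234 = 23874.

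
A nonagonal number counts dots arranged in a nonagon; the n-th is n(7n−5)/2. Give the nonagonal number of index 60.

The 60th nonagonal number is n(7n−5)/2 with n = 60.
60·(7·60 − 5)/2 = 60·415/2 = 12450.

12450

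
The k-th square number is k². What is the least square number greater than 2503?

Solve n² > 2503 for integer n.
The largest n with value ≤ 2503 is 50 (since 2500 ≤ 2503 < 2601), so the first above is n = 51, value 2601.

2601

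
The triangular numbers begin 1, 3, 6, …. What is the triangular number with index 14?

The 14th triangular number is n(n+1)/2 with n = 14.
14·15/2 = 210/2 = 105.

105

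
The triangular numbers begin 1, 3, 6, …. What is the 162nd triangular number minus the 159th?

162·163/2 = 13203 and 159·160/2 = 12720.
Difference: 13203 − 12720 = 483.

483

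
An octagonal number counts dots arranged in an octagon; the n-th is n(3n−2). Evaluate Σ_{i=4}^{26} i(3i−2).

17871

Σ i(3i−2) = 3Σi² − 2Σi over i = 4..26.
Σi = 351 − 6 = 345 and Σi² = 6201 − 14 = 6187.
3·6187 − 2·345 = 17871.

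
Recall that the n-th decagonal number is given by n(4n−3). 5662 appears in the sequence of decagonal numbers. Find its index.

38

Set n(4n−3) = 5662, giving 4n² − 3n − 5662 = 0.
So n = (3 + 301) / 8 = 304/8 = 38.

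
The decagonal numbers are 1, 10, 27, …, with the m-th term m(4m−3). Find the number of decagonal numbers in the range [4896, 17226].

31

The n-th decagonal number is n(4n−3).
Smallest index with value ≥ 4896: n = 36 (giving 5076).
Largest index with value ≤ 17226: n = 66 (giving 17226).
Indices 36 through 66: 31 terms.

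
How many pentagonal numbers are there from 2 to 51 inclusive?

5

The n-th pentagonal number is n(3n−1)/2.
Smallest index with value ≥ 2: n = 2 (giving 5).
Largest index with value ≤ 51: n = 6 (giving 51).
Indices 2 through 6: 5 terms.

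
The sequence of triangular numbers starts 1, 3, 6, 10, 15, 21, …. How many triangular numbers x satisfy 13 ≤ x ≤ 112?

The n-th triangular number is n(n+1)/2.
Smallest index with value ≥ 13: n = 5 (giving 15).
Largest index with value ≤ 112: n = 14 (giving 105).
Indices 5 through 14: 10 terms.

10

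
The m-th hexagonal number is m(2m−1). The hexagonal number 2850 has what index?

Set n(2n−1) = 2850, giving 2n² − n − 2850 = 0.
The discriminant is 1 + 8·2850 = 22801, and √22801 = 151.
So n = (1 + 151) / 4 = 152/4 = 38.
Check: 38·(2·38 − 1) = 2850. ✓

38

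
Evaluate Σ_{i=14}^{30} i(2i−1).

Σ i(2i−1) = 2Σi² − Σi over i = 14..30.
Σi = 465 − 91 = 374 and Σi² = 9455 − 819 = 8636.
2·8636 − 1·374 = 16898.

16898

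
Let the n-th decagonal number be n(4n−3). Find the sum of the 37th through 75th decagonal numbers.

Σ i(4i−3) = 4Σi² − 3Σi over i = 37..75.
Σi = 2850 − 666 = 2184 and Σi² = 143450 − 16206 = 127244.
4·127244 − 3·2184 = 502424.

502424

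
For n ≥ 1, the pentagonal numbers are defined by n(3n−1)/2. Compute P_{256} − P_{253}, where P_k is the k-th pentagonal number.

256·(3·256 − 1)/2 = 98176 and 253·(3·253 − 1)/2 = 95887.
Difference: 98176 − 95887 = 2289.

2289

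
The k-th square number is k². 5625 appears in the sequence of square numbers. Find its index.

We need n² = 5625, so n = √5625 = 75.

75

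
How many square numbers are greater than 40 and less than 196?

The n-th square number is n².
Smallest index with value > 40: n = 7 (giving 49).
Largest index with value < 196: n = 13 (giving 169).
Indices 7 through 13: 7 terms.

7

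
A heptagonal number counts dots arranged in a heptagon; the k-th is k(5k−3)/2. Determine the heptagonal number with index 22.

1177

The 22nd heptagonal number is n(5n−3)/2 with n = 22.
22·(5·22 − 3)/2 = 22·107/2 = 1177.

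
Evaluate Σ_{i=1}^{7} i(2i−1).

252

Σ i(2i−1) = 2Σi² − Σi over i = 1..7.
Σi = 28 and Σi² = 140.
2·140 − 1·28 = 252.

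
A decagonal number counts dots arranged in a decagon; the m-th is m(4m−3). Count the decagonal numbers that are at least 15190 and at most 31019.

The n-th decagonal number is n(4n−3).
Smallest index with value ≥ 15190: n = 62 (giving 15190).
Largest index with value ≤ 31019: n = 88 (giving 30712).
Indices 62 through 88: 27 terms.

27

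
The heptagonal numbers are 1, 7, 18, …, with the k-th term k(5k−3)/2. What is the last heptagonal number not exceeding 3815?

3744

Solve n(5n−3)/2 ≤ 3815 for integer n.
n = 39 gives 3744 ≤ 3815, while n = 40 gives 3940 > 3815; so the answer is 3744.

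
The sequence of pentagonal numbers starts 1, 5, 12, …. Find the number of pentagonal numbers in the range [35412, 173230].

187

The n-th pentagonal number is n(3n−1)/2.
Smallest index with value ≥ 35412: n = 154 (giving 35497).
Largest index with value ≤ 173230: n = 340 (giving 173230).
Indices 154 through 340: 187 terms.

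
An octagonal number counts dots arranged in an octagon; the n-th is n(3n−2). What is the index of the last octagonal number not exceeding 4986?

Solve n(3n−2) ≤ 4986 for integer n.
n = 41 gives 4961 ≤ 4986, while n = 42 gives 5208 > 4986; so the answer is index 41.

41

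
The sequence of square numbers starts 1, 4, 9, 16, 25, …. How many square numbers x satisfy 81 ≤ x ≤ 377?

The n-th square number is n².
Smallest index with value ≥ 81: n = 9 (giving 81).
Largest index with value ≤ 377: n = 19 (giving 361).
Indices 9 through 19: 11 terms.

11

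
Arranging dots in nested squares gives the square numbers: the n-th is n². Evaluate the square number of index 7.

49

7² = 49.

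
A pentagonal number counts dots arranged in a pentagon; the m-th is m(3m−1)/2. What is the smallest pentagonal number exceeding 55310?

Solve n(3n−1)/2 > 55310 for integer n.
The largest n with value ≤ 55310 is 192 (since 55200 ≤ 55310 < 55777), so the first above is n = 193, value 55777.

55777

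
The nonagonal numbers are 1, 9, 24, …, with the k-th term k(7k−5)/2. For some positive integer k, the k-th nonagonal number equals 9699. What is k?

Set n(7n−5)/2 = 9699, giving 7n² − 5n − 19398 = 0.
So n = (5 + 737) / 14 = 742/14 = 53.

53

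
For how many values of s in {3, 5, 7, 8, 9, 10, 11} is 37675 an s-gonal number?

s = 3: P(3, 274) = 37675. ✓
s = 5: P(5, 158) = 37367 and P(5, 159) = 37842; 37675 is not s-gonal.
s = 7: P(7, 123) = 37638 and P(7, 124) = 38254; 37675 is not s-gonal.
s = 8: P(8, 112) = 37408 and P(8, 113) = 38081; 37675 is not s-gonal.
s = 9: P(9, 104) = 37596 and P(9, 105) = 38325; 37675 is not s-gonal.
s = 10: P(10, 97) = 37345 and P(10, 98) = 38122; 37675 is not s-gonal.
s = 11: P(11, 91) = 36946 and P(11, 92) = 37766; 37675 is not s-gonal.
Hits: s ∈ {3} → 1.

1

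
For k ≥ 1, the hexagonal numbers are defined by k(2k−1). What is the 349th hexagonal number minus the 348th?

1393

Consecutive hexagonal numbers differ by 4n − 3: here 4·349 − 3 = 1393.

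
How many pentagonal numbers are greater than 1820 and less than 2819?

8

The n-th pentagonal number is n(3n−1)/2.
Smallest index with value > 1820: n = 36 (giving 1926).
Largest index with value < 2819: n = 43 (giving 2752).
Indices 36 through 43: 8 terms.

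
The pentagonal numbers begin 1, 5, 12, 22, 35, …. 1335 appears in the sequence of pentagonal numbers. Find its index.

Set n(3n−1)/2 = 1335, giving 3n² − n − 2670 = 0.
So n = (1 + 179) / 6 = 180/6 = 30.

30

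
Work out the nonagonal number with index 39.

5226

The 39th nonagonal number is n(7n−5)/2 with n = 39.
39·(7·39 − 5)/2 = 39·268/2 = 39·134 = 5226.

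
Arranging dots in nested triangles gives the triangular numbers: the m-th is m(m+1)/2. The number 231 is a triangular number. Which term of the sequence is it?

21

Set n(n+1)/2 = 231, giving n² + n − 462 = 0.
So n = (-1 + 43) / 2 = 42/2 = 21.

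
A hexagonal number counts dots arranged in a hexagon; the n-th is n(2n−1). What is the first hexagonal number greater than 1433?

Solve n(2n−1) > 1433 for integer n.
The largest n with value ≤ 1433 is 27 (since 1431 ≤ 1433 < 1540), so the first above is n = 28, value 1540.

1540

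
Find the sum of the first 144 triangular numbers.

Σ i(i+1)/2 = (Σi² + Σi) / 2 over i = 1..144.
Σi = 10440 and Σi² = 1005720.
(1·1005720 + 1·10440) / 2 = 1016160/2 = 508080.

508080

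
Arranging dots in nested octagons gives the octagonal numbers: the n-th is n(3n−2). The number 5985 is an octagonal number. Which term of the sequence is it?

Set n(3n−2) = 5985, giving 3n² − 2n − 5985 = 0.
The discriminant is 4 + 12·5985 = 71824, and √71824 = 268.
So n = (2 + 268) / 6 = 270/6 = 45.

45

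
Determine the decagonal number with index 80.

The 80th decagonal number is n(4n−3) with n = 80.
80·(4·80 − 3) = 80·317 = 25360.

25360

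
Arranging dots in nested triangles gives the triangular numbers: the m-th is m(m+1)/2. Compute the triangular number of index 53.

1431

53·54/2 = 2862/2 = 1431.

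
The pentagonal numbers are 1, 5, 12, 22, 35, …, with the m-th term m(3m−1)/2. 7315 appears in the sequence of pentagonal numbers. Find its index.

70

Set n(3n−1)/2 = 7315, giving 3n² − n − 14630 = 0.
The discriminant is 1 + 24·7315 = 175561, and √175561 = 419.
So n = (1 + 419) / 6 = 420/6 = 70.
Check: 70·(3·70 − 1)/2 = 7315. ✓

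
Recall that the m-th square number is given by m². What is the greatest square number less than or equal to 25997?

25921

Solve n² ≤ 25997 for integer n.
n = 161 gives 25921 ≤ 25997, while n = 162 gives 26244 > 25997; so the answer is 25921.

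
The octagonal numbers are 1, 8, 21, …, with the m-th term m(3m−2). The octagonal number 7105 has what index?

Set n(3n−2) = 7105, giving 3n² − 2n − 7105 = 0.
The discriminant is 4 + 12·7105 = 85264, and √85264 = 292.
So n = (2 + 292) / 6 = 294/6 = 49.
Check: 49·(3·49 − 2) = 7105. ✓

49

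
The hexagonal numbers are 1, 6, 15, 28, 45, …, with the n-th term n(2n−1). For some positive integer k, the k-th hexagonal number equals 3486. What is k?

42

Set n(2n−1) = 3486, giving 2n² − n − 3486 = 0.
The discriminant is 1 + 8·3486 = 27889, and √27889 = 167.
So n = (1 + 167) / 4 = 168/4 = 42.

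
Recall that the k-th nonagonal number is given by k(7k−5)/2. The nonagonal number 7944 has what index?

48

Set n(7n−5)/2 = 7944, giving 7n² − 5n − 15888 = 0.
The discriminant is 25 + 56·7944 = 444889, and √444889 = 667.
So n = (5 + 667) / 14 = 672/14 = 48.
Check: 48·(7·48 − 5)/2 = 7944. ✓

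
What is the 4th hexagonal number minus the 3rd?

13

Consecutive hexagonal numbers differ by 4n − 3: here 4·4 − 3 = 13.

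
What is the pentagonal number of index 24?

852

The 24th pentagonal number is n(3n−1)/2 with n = 24.
24·(3·24 − 1)/2 = 24·71/2 = 852.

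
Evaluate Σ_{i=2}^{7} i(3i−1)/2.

195

Σ i(3i−1)/2 = (3Σi² − Σi) / 2 over i = 2..7.
Σi = 28 − 1 = 27 and Σi² = 140 − 1 = 139.
(3·139 − 1·27) / 2 = 390/2 = 195.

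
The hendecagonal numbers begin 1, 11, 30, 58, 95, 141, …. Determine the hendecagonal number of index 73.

23725

The 73rd hendecagonal number is n(9n−7)/2 with n = 73.
73·(9·73 − 7)/2 = 73·650/2 = 73·325 = 23725.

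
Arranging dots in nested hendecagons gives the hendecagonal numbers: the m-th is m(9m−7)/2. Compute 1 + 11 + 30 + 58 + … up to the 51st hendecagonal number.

Σ i(9i−7)/2 = (9Σi² − 7Σi) / 2 over i = 1..51.
Σi = 1326 and Σi² = 45526.
(9·45526 − 7·1326) / 2 = 400452/2 = 200226.

200226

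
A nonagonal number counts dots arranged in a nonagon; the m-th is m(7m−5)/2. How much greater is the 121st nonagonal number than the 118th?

2502

121·(7·121 − 5)/2 = 50941 and 118·(7·118 − 5)/2 = 48439.
Difference: 50941 − 48439 = 2502.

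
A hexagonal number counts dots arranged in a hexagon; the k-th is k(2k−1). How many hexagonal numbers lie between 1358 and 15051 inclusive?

The n-th hexagonal number is n(2n−1).
Smallest index with value ≥ 1358: n = 27 (giving 1431).
Largest index with value ≤ 15051: n = 87 (giving 15051).
Indices 27 through 87: 61 terms.

61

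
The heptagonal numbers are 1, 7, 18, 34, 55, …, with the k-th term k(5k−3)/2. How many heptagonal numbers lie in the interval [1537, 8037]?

The n-th heptagonal number is n(5n−3)/2.
Smallest index with value ≥ 1537: n = 26 (giving 1651).
Largest index with value ≤ 8037: n = 57 (giving 8037).
Indices 26 through 57: 32 terms.

32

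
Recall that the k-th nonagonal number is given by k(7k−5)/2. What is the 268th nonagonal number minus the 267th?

1870

Consecutive nonagonal numbers differ by 7n − 6: here 7·268 − 6 = 1870.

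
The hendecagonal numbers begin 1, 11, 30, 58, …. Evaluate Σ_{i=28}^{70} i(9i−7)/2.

Σ i(9i−7)/2 = (9Σi² − 7Σi) / 2 over i = 28..70.
Σi = 2485 − 378 = 2107 and Σi² = 116795 − 6930 = 109865.
(9·109865 − 7·2107) / 2 = 974036/2 = 487018.

487018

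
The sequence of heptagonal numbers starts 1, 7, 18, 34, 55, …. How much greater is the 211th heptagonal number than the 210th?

Consecutive heptagonal numbers differ by 5n − 4: here 5·211 − 4 = 1051.

1051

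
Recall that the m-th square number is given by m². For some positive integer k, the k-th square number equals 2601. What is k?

51

We need n² = 2601, so n = √2601 = 51.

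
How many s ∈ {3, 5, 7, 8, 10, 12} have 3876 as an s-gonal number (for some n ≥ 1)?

s = 3: P(3, 87) = 3828 and P(3, 88) = 3916; 3876 is not s-gonal.
s = 5: P(5, 51) = 3876. ✓
s = 7: P(7, 39) = 3744 and P(7, 40) = 3940; 3876 is not s-gonal.
s = 8: P(8, 36) = 3816 and P(8, 37) = 4033; 3876 is not s-gonal.
s = 10: P(10, 31) = 3751 and P(10, 32) = 4000; 3876 is not s-gonal.
s = 12: P(12, 28) = 3808 and P(12, 29) = 4089; 3876 is not s-gonal.
Hits: s ∈ {5} → 1.

1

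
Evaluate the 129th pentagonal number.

The 129th pentagonal number is n(3n−1)/2 with n = 129.
129·(3·129 − 1)/2 = 129·386/2 = 129·193 = 24897.

24897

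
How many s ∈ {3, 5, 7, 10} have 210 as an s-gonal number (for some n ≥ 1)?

s = 3: P(3, 20) = 210. ✓
s = 5: P(5, 12) = 210. ✓
s = 7: P(7, 9) = 189 and P(7, 10) = 235; 210 is not s-gonal.
s = 10: P(10, 7) = 175 and P(10, 8) = 232; 210 is not s-gonal.
Hits: s ∈ {3, 5} → 2.

2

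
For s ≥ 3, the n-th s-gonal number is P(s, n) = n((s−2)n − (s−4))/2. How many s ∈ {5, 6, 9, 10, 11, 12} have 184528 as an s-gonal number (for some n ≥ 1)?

s = 5: P(5, 350) = 183575 and P(5, 351) = 184626; 184528 is not s-gonal.
s = 6: P(6, 304) = 184528. ✓
s = 9: P(9, 229) = 182971 and P(9, 230) = 184575; 184528 is not s-gonal.
s = 10: P(10, 215) = 184255 and P(10, 216) = 185976; 184528 is not s-gonal.
s = 11: P(11, 202) = 182911 and P(11, 203) = 184730; 184528 is not s-gonal.
s = 12: P(12, 192) = 183552 and P(12, 193) = 185473; 184528 is not s-gonal.
Hits: s ∈ {6} → 1.

1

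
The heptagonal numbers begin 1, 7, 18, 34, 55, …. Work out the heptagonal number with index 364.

The 364th heptagonal number is n(5n−3)/2 with n = 364.
364·(5·364 − 3)/2 = 364·1817/2 = 330694.

330694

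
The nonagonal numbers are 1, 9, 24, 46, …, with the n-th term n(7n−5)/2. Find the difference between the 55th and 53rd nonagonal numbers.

751

55·(7·55 − 5)/2 = 10450 and 53·(7·53 − 5)/2 = 9699.
Difference: 10450 − 9699 = 751.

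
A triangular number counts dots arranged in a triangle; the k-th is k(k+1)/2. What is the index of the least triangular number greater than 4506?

Solve n(n+1)/2 > 4506 for integer n.
The largest n with value ≤ 4506 is 94 (since 4465 ≤ 4506 < 4560), so the first above is n = 95, value 4560.

95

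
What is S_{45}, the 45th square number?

2025

The 45th square number is n² with n = 45.
45² = 2025.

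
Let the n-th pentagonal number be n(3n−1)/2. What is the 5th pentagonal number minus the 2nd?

5·(3·5 − 1)/2 = 35 and 2·(3·2 − 1)/2 = 5.
Difference: 35 − 5 = 30.

30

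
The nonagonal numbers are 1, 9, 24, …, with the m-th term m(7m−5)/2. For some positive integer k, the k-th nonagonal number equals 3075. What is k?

Set n(7n−5)/2 = 3075, giving 7n² − 5n − 6150 = 0.
The discriminant is 25 + 56·3075 = 172225, and √172225 = 415.
So n = (5 + 415) / 14 = 420/14 = 30.

30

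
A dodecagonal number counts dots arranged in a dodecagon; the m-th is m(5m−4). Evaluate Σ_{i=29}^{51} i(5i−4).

185380

Σ i(5i−4) = 5Σi² − 4Σi over i = 29..51.
Σi = 1326 − 406 = 920 and Σi² = 45526 − 7714 = 37812.
5·37812 − 4·920 = 185380.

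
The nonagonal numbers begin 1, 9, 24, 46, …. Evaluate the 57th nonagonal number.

11229

The 57th nonagonal number is n(7n−5)/2 with n = 57.
57·(7·57 − 5)/2 = 57·394/2 = 57·197 = 11229.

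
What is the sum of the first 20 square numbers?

Σ_{i=1}^{20} i² = 20·21·41/6 = 2870.

2870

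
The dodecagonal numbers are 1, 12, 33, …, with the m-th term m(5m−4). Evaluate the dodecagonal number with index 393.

393·(5·393 − 4) = 393·1961 = 770673.

770673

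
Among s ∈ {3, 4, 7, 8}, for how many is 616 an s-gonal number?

1

s = 3: P(3, 34) = 595 and P(3, 35) = 630; 616 is not s-gonal.
s = 4: P(4, 24) = 576 and P(4, 25) = 625; 616 is not s-gonal.
s = 7: P(7, 16) = 616. ✓
s = 8: P(8, 14) = 560 and P(8, 15) = 645; 616 is not s-gonal.
Hits: s ∈ {7} → 1.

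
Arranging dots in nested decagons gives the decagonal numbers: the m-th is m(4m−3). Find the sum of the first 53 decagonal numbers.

199863

Σ i(4i−3) = 4Σi² − 3Σi over i = 1..53.
Σi = 1431 and Σi² = 51039.
4·51039 − 3·1431 = 199863.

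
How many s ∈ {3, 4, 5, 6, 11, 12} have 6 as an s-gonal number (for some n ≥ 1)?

s = 3: P(3, 3) = 6. ✓
s = 4: P(4, 2) = 4 and P(4, 3) = 9; 6 is not s-gonal.
s = 5: P(5, 2) = 5 and P(5, 3) = 12; 6 is not s-gonal.
s = 6: P(6, 2) = 6. ✓
s = 11: P(11, 1) = 1 and P(11, 2) = 11; 6 is not s-gonal.
s = 12: P(12, 1) = 1 and P(12, 2) = 12; 6 is not s-gonal.
Hits: s ∈ {3, 6} → 2.

2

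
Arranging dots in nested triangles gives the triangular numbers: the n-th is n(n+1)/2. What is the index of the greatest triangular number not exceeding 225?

20

Solve n(n+1)/2 ≤ 225 for integer n.
n = 20 gives 210 ≤ 225, while n = 21 gives 231 > 225; so the answer is index 20.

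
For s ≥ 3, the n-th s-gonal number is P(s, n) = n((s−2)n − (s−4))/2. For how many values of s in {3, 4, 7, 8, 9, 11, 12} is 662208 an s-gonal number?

s = 3: P(3, 1150) = 661825 and P(3, 1151) = 662976; 662208 is not s-gonal.
s = 4: P(4, 813) = 660969 and P(4, 814) = 662596; 662208 is not s-gonal.
s = 7: P(7, 514) = 659719 and P(7, 515) = 662290; 662208 is not s-gonal.
s = 8: P(8, 470) = 661760 and P(8, 471) = 664581; 662208 is not s-gonal.
s = 9: P(9, 435) = 661200 and P(9, 436) = 664246; 662208 is not s-gonal.
s = 11: P(11, 384) = 662208. ✓
s = 12: P(12, 364) = 661024 and P(12, 365) = 664665; 662208 is not s-gonal.
Hits: s ∈ {11} → 1.

1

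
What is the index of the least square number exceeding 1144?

Solve n² > 1144 for integer n.
The largest n with value ≤ 1144 is 33 (since 1089 ≤ 1144 < 1156), so the first above is n = 34, value 1156.

34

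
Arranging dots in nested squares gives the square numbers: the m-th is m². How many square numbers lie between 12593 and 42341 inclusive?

The n-th square number is n².
Smallest index with value ≥ 12593: n = 113 (giving 12769).
Largest index with value ≤ 42341: n = 205 (giving 42025).
Indices 113 through 205: 93 terms.

93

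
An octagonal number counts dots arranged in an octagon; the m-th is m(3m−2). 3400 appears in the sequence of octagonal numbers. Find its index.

34

Set n(3n−2) = 3400, giving 3n² − 2n − 3400 = 0.
So n = (2 + 202) / 6 = 204/6 = 34.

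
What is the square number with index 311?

The 311th square number is n² with n = 311.
311² = 96721.

96721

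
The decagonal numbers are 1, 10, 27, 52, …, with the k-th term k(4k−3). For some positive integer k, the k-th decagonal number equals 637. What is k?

13

Set n(4n−3) = 637, giving 4n² − 3n − 637 = 0.
The discriminant is 9 + 16·637 = 10201, and √10201 = 101.
So n = (3 + 101) / 8 = 104/8 = 13.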